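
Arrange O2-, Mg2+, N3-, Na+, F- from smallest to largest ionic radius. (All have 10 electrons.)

All of these have 10 electrons, so size is governed by nuclear charge alone: the more protons, the stronger the pull on the same electron cloud, and the smaller the ion.
Nuclear charges: Mg2+ (Z=12), Na+ (Z=11), F- (Z=9), O2- (Z=8), N3- (Z=7).
Smallest to largest: Mg2+ < Na+ < F- < O2- < N3-.

Mg2+ < Na+ < F- < O2- < N3-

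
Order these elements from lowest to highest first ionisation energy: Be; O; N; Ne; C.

Be, C, O, N, Ne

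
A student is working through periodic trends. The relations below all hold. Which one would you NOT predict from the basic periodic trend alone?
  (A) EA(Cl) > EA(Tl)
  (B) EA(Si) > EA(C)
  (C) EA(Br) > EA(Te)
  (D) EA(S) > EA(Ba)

(B)

The general trend: electron affinity increases across a period and decreases down a group.
(A) Cl (period 3, group 17) vs Tl (period 6, group 13): the stated order agrees with the simple trend.
(B) Si (period 3, group 14) vs C (period 2, group 14): the stated order contradicts the simple trend.
(C) Br (period 4, group 17) vs Te (period 5, group 16): the stated order agrees with the simple trend.
(D) S (period 3, group 16) vs Ba (period 6, group 2): the stated order agrees with the simple trend.
The exception is (B): Si's larger, more diffuse 3p orbitals accept an added electron slightly more readily than C's compact 2p.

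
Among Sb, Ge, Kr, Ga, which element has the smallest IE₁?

Ga is in period 4, group 13; Ge is in period 4, group 14; Kr is in period 4, group 18; Sb is in period 5, group 15.
IE₁ increases left→right with effective nuclear charge and decreases top→bottom as the valence shell moves farther out.
Neither a single period nor a single group — weigh both effects.
Ge > Ga: both are in period 4; the period trend gives Ge the larger value.
Sb > Ge: the two effects oppose for this pair; the across-period effect wins (831 vs 762 kJ/mol).
Kr > Sb: both effects reinforce here, so Kr is clearly the higher of the two.
Approximate values (kJ/mol): Ga 579, Ge 762, Kr 1351, Sb 831.
The smallest IE₁ among these belongs to Ga.

Ga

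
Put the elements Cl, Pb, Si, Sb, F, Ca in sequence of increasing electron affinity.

F is in period 2, group 17; Si is in period 3, group 14; Cl is in period 3, group 17; Ca is in period 4, group 2; Sb is in period 5, group 15; Pb is in period 6, group 14.
Atoms with high Z_eff and room in the valence shell (especially the halogens) have the most exothermic electron affinities.
Here both period and group differ, so the two effects have to be weighed against each other.
Pb > Ca: the two effects oppose for this pair; the across-period effect wins (35 vs 2 kJ/mol).
Sb > Pb: relative to Pb, both the across-period and down-group shifts push Sb's electron affinity up.
Si > Sb: the two effects oppose for this pair; the down-group effect wins (134 vs 103 kJ/mol).
F > Si: both effects reinforce here, so F is clearly the higher of the two.
Cl > F: this pair runs against the simple trend — see the exception note.
Note the exception: Cl has a higher electron affinity than F, contrary to the simple trend — F's small 2p subshell makes the incoming electron feel strong e⁻–e⁻ repulsion, so Cl actually releases more energy on gaining an electron.
For reference (kJ/mol): F 328, Si 134, Cl 349, Ca 2, Sb 103, Pb 35.
So from lowest to highest: Ca < Pb < Sb < Si < F < Cl.

Ca < Pb < Sb < Si < F < Cl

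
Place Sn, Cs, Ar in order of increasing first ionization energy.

Cs < Sn < Ar

Ar is in period 3, group 18; Sn is in period 5, group 14; Cs is in period 6, group 1.
First ionization energy rises across a period (greater Z_eff holds electrons more tightly) and falls down a group (valence electrons are farther from the nucleus).
Neither a single period nor a single group — weigh both effects.
Sn > Cs: both effects reinforce here, so Sn is clearly the higher of the two.
Ar > Sn: both effects reinforce here, so Ar is clearly the higher of the two.
Tabulated first ionization energy (kJ/mol): Ar 1521, Sn 709, Cs 376.
So from lowest to highest: Cs < Sn < Ar.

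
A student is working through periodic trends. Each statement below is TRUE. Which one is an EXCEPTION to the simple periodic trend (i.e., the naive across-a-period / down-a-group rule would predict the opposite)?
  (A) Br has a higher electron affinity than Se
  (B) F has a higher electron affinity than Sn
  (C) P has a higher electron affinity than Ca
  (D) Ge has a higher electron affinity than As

The general trend: electron affinity increases across a period and decreases down a group.
(A) Br (period 4, group 17) vs Se (period 4, group 16): the stated order agrees with the simple trend.
(B) F (period 2, group 17) vs Sn (period 5, group 14): the stated order agrees with the simple trend.
(C) P (period 3, group 15) vs Ca (period 4, group 2): the stated order agrees with the simple trend.
(D) Ge (period 4, group 14) vs As (period 4, group 15): the stated order contradicts the simple trend.
The exception is (D): adding an electron to As's half-filled 4p³ is unfavourable, so Ge (4p²) has the more exothermic EA.

(D)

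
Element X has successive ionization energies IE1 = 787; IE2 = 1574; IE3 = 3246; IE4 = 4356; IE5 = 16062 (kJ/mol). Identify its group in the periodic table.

Group 14

Look for the largest jump between consecutive ionization energies: IE5/IE4 ≈ 3.7, far larger than any earlier ratio.
That jump marks the point where a core electron is being removed. So the atom has 4 valence electrons.
A main-group element with 4 valence electrons is in group 14.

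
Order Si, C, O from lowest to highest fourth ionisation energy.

Si < C < O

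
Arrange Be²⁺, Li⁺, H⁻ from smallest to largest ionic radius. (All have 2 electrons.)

All of these have 2 electrons, so size is governed by nuclear charge alone: the more protons, the stronger the pull on the same electron cloud, and the smaller the ion.
Nuclear charges: Be²⁺ (Z=4), Li⁺ (Z=3), H⁻ (Z=1).
Smallest to largest: Be²⁺ < Li⁺ < H⁻.

Be²⁺, Li⁺, H⁻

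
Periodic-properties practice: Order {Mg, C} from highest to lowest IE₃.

Mg > C

After 2 electrons have been removed, what remains? Mg²⁺ is the bare [Ne] core; C²⁺ still has 2 valence electrons.
Breaking into a closed-shell core is much more expensive than removing a leftover valence electron — Mg has the largest IE_3 here.
Tabulated IE_3 (kJ/mol): Mg 7733, C 4620.
Overall IE_3 order: C < Mg.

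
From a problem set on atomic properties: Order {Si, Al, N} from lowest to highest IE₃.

Al, Si, N

The third ionization energy removes an electron from the +2 ion. For each element: Si²⁺ still has 2 valence electrons; Al²⁺ still has 1 valence electron; N²⁺ still has 3 valence electrons.
All are still removing valence electrons, so compare the +2 ions as you would atoms: IE_3 generally rises across a period (higher Z_eff) and falls down a group (larger shell), subject to the usual subshell exceptions.
Valence configurations: Si²⁺ [Ne]3s², Al²⁺ [Ne]3s¹, N²⁺ [He]2s²2p¹.
Tabulated IE_3 (kJ/mol): Si 3232, Al 2745, N 4578.
Overall IE_3 order: Al < Si < N.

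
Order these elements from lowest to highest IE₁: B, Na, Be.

Na, B, Be

Across a period the outer electron is held more tightly (higher IE₁); down a group it sits in a higher shell, more shielded, and comes off more easily.
These span different periods and groups, so the two trends combine.
B > Na: both effects reinforce here, so B is clearly the higher of the two.
Be > B: this pair runs against the simple trend — see the exception note.
Note the exception: Be has a higher first ionization energy than B, contrary to the simple trend — removing B's lone 2p electron is easier than breaking Be's filled 2s².
Approximate values (kJ/mol): Be 900, B 801, Na 496.
So from lowest to highest: Na < B < Be.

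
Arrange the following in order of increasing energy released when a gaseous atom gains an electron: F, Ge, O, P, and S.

O is in period 2, group 16; F is in period 2, group 17; P is in period 3, group 15; S is in period 3, group 16; Ge is in period 4, group 14.
Atoms with high Z_eff and room in the valence shell (especially the halogens) have the most exothermic electron affinities.
Neither a single period nor a single group — weigh both effects.
Ge > P: this pair runs against the simple trend — see the exception note.
O > Ge: relative to Ge, both the across-period and down-group shifts push O's electron affinity up.
S > O: this pair runs against the simple trend — see the exception note.
F > S: both effects reinforce here, so F is clearly the higher of the two.
Note the exception: Ge has a higher electron affinity than P, contrary to the simple trend — adding an electron to P's half-filled np³ subshell costs electron-pairing energy.
Note the exception: S has a higher electron affinity than O, contrary to the simple trend — the compact 2p subshell of O repels the added electron more than S's larger 3p does.
For reference (kJ/mol): O 141, F 328, P 72, S 200, Ge 119.
So from lowest to highest: P < Ge < O < S < F.

P < Ge < O < S < F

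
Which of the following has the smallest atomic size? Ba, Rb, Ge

Ge

Ge is in period 4, group 14; Rb is in period 5, group 1; Ba is in period 6, group 2.
Radius decreases left→right (rising Z_eff, same n) and increases top→bottom (higher n).
These span different periods and groups, so the two trends combine.
Ba > Ge: both effects reinforce here, so Ba is clearly the larger of the two.
Rb > Ba: the two effects oppose for this pair; the across-period effect wins (210 vs 196 pm).
Tabulated atomic radius (pm): Ge 121, Rb 210, Ba 196.
The smallest atomic size among these belongs to Ge.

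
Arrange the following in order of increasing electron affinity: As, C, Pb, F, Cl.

EA tends to increase across a period and decrease down a group, though the pattern is less regular than for IE or radius.
Here both period and group differ, so the two effects have to be weighed against each other.
As > Pb: relative to Pb, both the across-period and down-group shifts push As's electron affinity up.
C > As: the two effects oppose for this pair; the down-group effect wins (122 vs 78 kJ/mol).
F > C: F lies to the right of C in period 2, so the across-period effect alone puts F higher.
Cl > F: this pair runs against the simple trend — see the exception note.
Note the exception: Cl has a higher electron affinity than F, contrary to the simple trend — F's small 2p subshell makes the incoming electron feel strong e⁻–e⁻ repulsion, so Cl actually releases more energy on gaining an electron.
For reference (kJ/mol): C 122, F 328, Cl 349, As 78, Pb 35.
So from lowest to highest: Pb < As < C < F < Cl.

Pb < As < C < F < Cl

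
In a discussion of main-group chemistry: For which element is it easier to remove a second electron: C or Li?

C

IE_2 is the cost of taking one more electron from the +1 cation: C⁺ still has 3 valence electrons; Li⁺ is the bare [He] core.
Core electrons are held far more tightly than valence electrons, so Li tops the IE_2 order.
Approximate IE_2 values (kJ/mol): C 2353, Li 7298.
Overall IE_2 order: C < Li.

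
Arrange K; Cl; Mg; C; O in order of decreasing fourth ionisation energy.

After 3 electrons have been removed, what remains? K³⁺ is already 2 electrons into the core; Cl³⁺ still has 4 valence electrons; Mg³⁺ is already 1 electron into the core; C³⁺ still has 1 valence electron; O³⁺ still has 3 valence electrons.
Usually core removal costs more than valence removal, but here the competition is close: a tightly held n=2 valence electron can cost more to remove than an n=3 core electron, so the actual values have to decide it.
Valence configurations: Cl³⁺ [Ne]3s²3p², C³⁺ [He]2s¹, O³⁺ [He]2s²2p¹.
Approximate IE_4 values (kJ/mol): K 5877, Cl 5159, Mg 10543, C 6223, O 7469.
So the fourth ionization energies run Cl < K < C < O < Mg.

Mg, O, C, K, Cl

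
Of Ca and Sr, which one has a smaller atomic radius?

Ca

Ca is in period 4, group 2; Sr is in period 5, group 2.
Across a period the added protons contract the valence shell; down a group each new principal shell makes the atom larger.
All are in group 2, so atomic radius increases down the group.
So Ca has the smaller atomic radius (Ca < Sr).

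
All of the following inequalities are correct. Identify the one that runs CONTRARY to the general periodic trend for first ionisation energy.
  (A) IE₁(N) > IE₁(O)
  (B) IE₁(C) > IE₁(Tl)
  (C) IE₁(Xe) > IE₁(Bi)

(A)

The general trend: first ionisation energy increases across a period and decreases down a group.
(A) N (period 2, group 15) vs O (period 2, group 16): the stated order contradicts the simple trend.
(B) C (period 2, group 14) vs Tl (period 6, group 13): the stated order agrees with the simple trend.
(C) Xe (period 5, group 18) vs Bi (period 6, group 15): the stated order agrees with the simple trend.
The exception is (A): pairing an electron in O's 2p⁴ costs repulsion energy, so O ionizes more easily than half-filled N (2p³).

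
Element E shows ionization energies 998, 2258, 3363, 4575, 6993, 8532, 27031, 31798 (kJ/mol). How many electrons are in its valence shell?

Look for the largest jump between consecutive ionization energies: IE7/IE6 ≈ 3.2, far larger than any earlier ratio.
That jump marks the point where a core electron is being removed. So the atom has 6 valence electrons.

6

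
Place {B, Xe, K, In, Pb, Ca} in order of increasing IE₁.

B is in period 2, group 13; K is in period 4, group 1; Ca is in period 4, group 2; In is in period 5, group 13; Xe is in period 5, group 18; Pb is in period 6, group 14.
First ionization energy rises across a period (greater Z_eff holds electrons more tightly) and falls down a group (valence electrons are farther from the nucleus).
Here both period and group differ, so the two effects have to be weighed against each other.
In > K: period and group pull opposite ways; the across-period shift dominates (558 vs 419 kJ/mol).
Ca > In: the two effects oppose for this pair; the down-group effect wins (590 vs 558 kJ/mol).
Pb > Ca: the two effects oppose for this pair; the across-period effect wins (716 vs 590 kJ/mol).
B > Pb: period and group pull opposite ways; the down-group shift dominates (801 vs 716 kJ/mol).
Xe > B: the two effects oppose for this pair; the across-period effect wins (1170 vs 801 kJ/mol).
Approximate values (kJ/mol): B 801, K 419, Ca 590, In 558, Xe 1170, Pb 716.
So from lowest to highest: K < In < Ca < Pb < B < Xe.

K < In < Ca < Pb < B < Xe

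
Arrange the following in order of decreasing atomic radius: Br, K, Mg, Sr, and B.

K, Sr, Mg, Br, B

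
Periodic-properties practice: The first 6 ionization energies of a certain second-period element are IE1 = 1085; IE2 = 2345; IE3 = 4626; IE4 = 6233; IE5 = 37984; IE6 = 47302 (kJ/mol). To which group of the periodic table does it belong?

Look for the largest jump between consecutive ionization energies: IE5/IE4 ≈ 6.1, far larger than any earlier ratio.
That jump marks the point where a core electron is being removed. So the atom has 4 valence electrons.
A main-group element with 4 valence electrons is in group 14.

Group 14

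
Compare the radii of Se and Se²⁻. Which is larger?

Se²⁻

Forming Se²⁻ adds 2 electrons to Se. More electron–electron repulsion in the same shell, with unchanged nuclear charge, lets the cloud expand.
An anion is larger than its parent atom: Se²⁻ > Se.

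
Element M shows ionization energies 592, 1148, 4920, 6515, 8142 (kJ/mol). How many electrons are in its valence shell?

2

Look for the largest jump between consecutive ionization energies: IE3/IE2 ≈ 4.3, far larger than any earlier ratio.
That jump marks the point where a core electron is being removed. So the atom has 2 valence electrons.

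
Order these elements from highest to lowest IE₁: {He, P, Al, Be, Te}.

He > P > Be > Te > Al

He is in period 1, group 18; Be is in period 2, group 2; Al is in period 3, group 13; P is in period 3, group 15; Te is in period 5, group 16.
Removing the outermost electron gets harder across a period and easier down a group.
Neither a single period nor a single group — weigh both effects.
Te > Al: the two effects oppose for this pair; the across-period effect wins (869 vs 578 kJ/mol).
Be > Te: period and group pull opposite ways; the down-group shift dominates (900 vs 869 kJ/mol).
P > Be: the two effects oppose for this pair; the across-period effect wins (1012 vs 900 kJ/mol).
He > P: relative to P, both the across-period and down-group shifts push He's first ionization energy up.
For reference (kJ/mol): He 2372, Be 900, Al 578, P 1012, Te 869.
So from highest to lowest: He > P > Be > Te > Al.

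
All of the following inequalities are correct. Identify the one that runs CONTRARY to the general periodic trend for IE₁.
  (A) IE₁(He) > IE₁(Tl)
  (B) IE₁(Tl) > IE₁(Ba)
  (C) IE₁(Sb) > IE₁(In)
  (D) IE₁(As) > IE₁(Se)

(D)

The general trend: IE₁ increases across a period and decreases down a group.
(A) He (period 1, group 18) vs Tl (period 6, group 13): the stated order agrees with the simple trend.
(B) Tl (period 6, group 13) vs Ba (period 6, group 2): the stated order agrees with the simple trend.
(C) Sb (period 5, group 15) vs In (period 5, group 13): the stated order agrees with the simple trend.
(D) As (period 4, group 15) vs Se (period 4, group 16): the stated order contradicts the simple trend.
The exception is (D): Se (4p⁴) ionizes more easily than half-filled As (4p³).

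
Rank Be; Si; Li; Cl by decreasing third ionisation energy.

The third ionization energy removes an electron from the +2 ion. For each element: Be²⁺ is the bare [He] core; Si²⁺ still has 2 valence electrons; Li²⁺ is already 1 electron into the core; Cl²⁺ still has 5 valence electrons.
Breaking into a closed-shell core is much more expensive than removing a leftover valence electron — Li and Be have the largest IE_3 here.
Valence configurations: Si²⁺ [Ne]3s², Cl²⁺ [Ne]3s²3p³.
Approximate IE_3 values (kJ/mol): Be 14849, Si 3232, Li 11815, Cl 3822.
Putting it together, IE_3: Si < Cl < Li < Be.

Be > Li > Cl > Si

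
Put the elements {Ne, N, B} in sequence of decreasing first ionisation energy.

Ne, N, B

B is in period 2, group 13; N is in period 2, group 15; Ne is in period 2, group 18.
Removing the outermost electron gets harder across a period and easier down a group.
All lie in period 2, so first ionization energy increases left to right.
So from highest to lowest: Ne > N > B.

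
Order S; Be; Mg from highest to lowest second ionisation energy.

Consider each +1 ion: S⁺ still has 5 valence electrons; Be⁺ still has 1 valence electron; Mg⁺ still has 1 valence electron.
All are still removing valence electrons, so compare the +1 ions as you would atoms: IE_2 generally rises across a period (higher Z_eff) and falls down a group (larger shell), subject to the usual subshell exceptions.
Valence configurations: S⁺ [Ne]3s²3p³, Be⁺ [He]2s¹, Mg⁺ [Ne]3s¹.
Tabulated IE_2 (kJ/mol): S 2252, Be 1757, Mg 1451.
Overall IE_2 order: Mg < Be < S.

S > Be > Mg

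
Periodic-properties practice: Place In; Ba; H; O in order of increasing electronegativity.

H is in period 1, group 1; O is in period 2, group 16; In is in period 5, group 13; Ba is in period 6, group 2.
EN rises left→right (higher Z_eff, smaller atoms) and falls top→bottom (larger, more shielded atoms).
Neither a single period nor a single group — weigh both effects.
In > Ba: both effects reinforce here, so In is clearly the higher of the two.
H > In: period and group pull opposite ways; the down-group shift dominates (2.20 vs 1.78).
O > H: the two effects oppose for this pair; the across-period effect wins (3.44 vs 2.20).
Tabulated electronegativity (Pauling): H 2.20, O 3.44, In 1.78, Ba 0.89.
So from lowest to highest: Ba < In < H < O.

Ba < In < H < O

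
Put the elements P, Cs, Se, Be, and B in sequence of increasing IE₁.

Be is in period 2, group 2; B is in period 2, group 13; P is in period 3, group 15; Se is in period 4, group 16; Cs is in period 6, group 1.
Across a period the outer electron is held more tightly (higher IE₁); down a group it sits in a higher shell, more shielded, and comes off more easily.
Neither a single period nor a single group — weigh both effects.
B > Cs: relative to Cs, both the across-period and down-group shifts push B's first ionization energy up.
Be > B: this pair runs against the simple trend — see the exception note.
Se > Be: period and group pull opposite ways; the across-period shift dominates (941 vs 900 kJ/mol).
P > Se: period and group pull opposite ways; the down-group shift dominates (1012 vs 941 kJ/mol).
Note the exception: Be has a higher first ionization energy than B, contrary to the simple trend — removing B's lone 2p electron is easier than breaking Be's filled 2s².
For reference (kJ/mol): Be 900, B 801, P 1012, Se 941, Cs 376.
So from lowest to highest: Cs < B < Be < Se < P.

Cs, B, Be, Se, P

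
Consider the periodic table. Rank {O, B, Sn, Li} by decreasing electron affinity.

EA tends to increase across a period and decrease down a group, though the pattern is less regular than for IE or radius.
Here both period and group differ, so the two effects have to be weighed against each other.
Li > B: this pair runs against the simple trend — see the exception note.
Sn > Li: period and group pull opposite ways; the across-period shift dominates (107 vs 60 kJ/mol).
O > Sn: both effects reinforce here, so O is clearly the higher of the two.
Note the exception: Li has a higher electron affinity than B, contrary to the simple trend — B's ns²np¹ configuration gives only a small electron affinity — the sparsely filled np subshell binds an added electron weakly.
Approximate values (kJ/mol): Li 60, B 27, O 141, Sn 107.
So from highest to lowest: O > Sn > Li > B.

O > Sn > Li > B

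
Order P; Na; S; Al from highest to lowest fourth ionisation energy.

Al > Na > P > S

After 3 electrons have been removed, what remains? P³⁺ still has 2 valence electrons; Na³⁺ is already 2 electrons into the core; S³⁺ still has 3 valence electrons; Al³⁺ is the bare [Ne] core.
Breaking into a closed-shell core is much more expensive than removing a leftover valence electron — Na and Al have the largest IE_4 here.
Valence configurations: P³⁺ [Ne]3s², S³⁺ [Ne]3s²3p¹.
S³⁺ loses a lone 3p electron whereas P³⁺ must break into a filled 3s² pair, so IE_4(P) > IE_4(S) even though S has the higher nuclear charge.
Approximate IE_4 values (kJ/mol): P 4964, Na 9543, S 4556, Al 11577.
Hence IE_4: S < P < Na < Al.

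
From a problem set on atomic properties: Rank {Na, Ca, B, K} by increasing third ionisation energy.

B < K < Ca < Na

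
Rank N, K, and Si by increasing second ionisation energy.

IE_2 is the cost of taking one more electron from the +1 cation: N⁺ still has 4 valence electrons; K⁺ is the bare [Ar] core; Si⁺ still has 3 valence electrons.
Pulling an electron out of a noble-gas core costs far more than removing a remaining valence electron, so K sits at the high end of IE_2.
Valence configurations: N⁺ [He]2s²2p², Si⁺ [Ne]3s²3p¹.
The numbers (kJ/mol): N 2856, K 3052, Si 1577.
So the second ionization energies run Si < N < K.

Si, N, K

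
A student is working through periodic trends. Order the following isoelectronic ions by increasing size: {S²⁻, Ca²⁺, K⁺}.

All of these have 18 electrons, so size is governed by nuclear charge alone: the more protons, the stronger the pull on the same electron cloud, and the smaller the ion.
Nuclear charges: Ca²⁺ (Z=20), K⁺ (Z=19), S²⁻ (Z=16).
Smallest to largest: Ca²⁺ < K⁺ < S²⁻.

Ca²⁺ < K⁺ < S²⁻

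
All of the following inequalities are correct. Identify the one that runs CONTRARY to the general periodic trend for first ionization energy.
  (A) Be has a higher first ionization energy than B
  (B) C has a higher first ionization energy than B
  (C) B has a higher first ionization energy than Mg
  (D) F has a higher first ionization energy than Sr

(A)

The general trend: first ionization energy increases across a period and decreases down a group.
(A) Be (period 2, group 2) vs B (period 2, group 13): the stated order contradicts the simple trend.
(B) C (period 2, group 14) vs B (period 2, group 13): the stated order agrees with the simple trend.
(C) B (period 2, group 13) vs Mg (period 3, group 2): the stated order agrees with the simple trend.
(D) F (period 2, group 17) vs Sr (period 5, group 2): the stated order agrees with the simple trend.
The exception is (A): removing B's lone 2p electron is easier than breaking Be's filled 2s².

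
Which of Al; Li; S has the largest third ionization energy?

Li

IE_3 is the cost of taking one more electron from the +2 cation: Al²⁺ still has 1 valence electron; Li²⁺ is already 1 electron into the core; S²⁺ still has 4 valence electrons.
Breaking into a closed-shell core is much more expensive than removing a leftover valence electron — Li has the largest IE_3 here.
Valence configurations: Al²⁺ [Ne]3s¹, S²⁺ [Ne]3s²3p².
Approximate IE_3 values (kJ/mol): Al 2745, Li 11815, S 3357.
So the third ionization energies run Al < S < Li.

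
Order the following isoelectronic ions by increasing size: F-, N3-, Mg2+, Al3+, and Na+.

Al3+, Mg2+, Na+, F-, N3-

All of these have 10 electrons, so size is governed by nuclear charge alone: the more protons, the stronger the pull on the same electron cloud, and the smaller the ion.
Nuclear charges: Al3+ (Z=13), Mg2+ (Z=12), Na+ (Z=11), F- (Z=9), N3- (Z=7).
Smallest to largest: Al3+ < Mg2+ < Na+ < F- < N3-.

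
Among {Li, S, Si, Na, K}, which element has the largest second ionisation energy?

Li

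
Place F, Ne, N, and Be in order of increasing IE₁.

Be, N, F, Ne

IE₁ increases left→right with effective nuclear charge and decreases top→bottom as the valence shell moves farther out.
All lie in period 2, so first ionization energy increases left to right.
So from lowest to highest: Be < N < F < Ne.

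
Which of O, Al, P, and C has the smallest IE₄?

After 3 electrons have been removed, what remains? O³⁺ still has 3 valence electrons; Al³⁺ is the bare [Ne] core; P³⁺ still has 2 valence electrons; C³⁺ still has 1 valence electron.
Core electrons are held far more tightly than valence electrons, so Al tops the IE_4 order.
Valence configurations: O³⁺ [He]2s²2p¹, P³⁺ [Ne]3s², C³⁺ [He]2s¹.
The numbers (kJ/mol): O 7469, Al 11577, P 4964, C 6223.
Hence IE_4: P < C < O < Al.

P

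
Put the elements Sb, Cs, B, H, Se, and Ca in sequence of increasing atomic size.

H is in period 1, group 1; B is in period 2, group 13; Ca is in period 4, group 2; Se is in period 4, group 16; Sb is in period 5, group 15; Cs is in period 6, group 1.
Radius decreases left→right (rising Z_eff, same n) and increases top→bottom (higher n).
Neither a single period nor a single group — weigh both effects.
B > H: period and group pull opposite ways; the down-group shift dominates (85 vs 32 pm).
Se > B: the two effects oppose for this pair; the down-group effect wins (116 vs 85 pm).
Sb > Se: both effects reinforce here, so Sb is clearly the larger of the two.
Ca > Sb: the two effects oppose for this pair; the across-period effect wins (171 vs 140 pm).
Cs > Ca: both effects reinforce here, so Cs is clearly the larger of the two.
Tabulated atomic radius (pm): H 32, B 85, Ca 171, Se 116, Sb 140, Cs 232.
So from smallest to largest: H < B < Se < Sb < Ca < Cs.

H < B < Se < Sb < Ca < Cs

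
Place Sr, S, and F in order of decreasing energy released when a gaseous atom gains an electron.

F > S > Sr

F is in period 2, group 17; S is in period 3, group 16; Sr is in period 5, group 2.
EA tends to increase across a period and decrease down a group, though the pattern is less regular than for IE or radius.
These span different periods and groups, so the two trends combine.
S > Sr: relative to Sr, both the across-period and down-group shifts push S's electron affinity up.
F > S: both effects reinforce here, so F is clearly the higher of the two.
Approximate values (kJ/mol): F 328, S 200, Sr 5.
So from highest to lowest: F > S > Sr.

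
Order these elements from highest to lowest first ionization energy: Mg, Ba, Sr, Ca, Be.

Be > Mg > Ca > Sr > Ba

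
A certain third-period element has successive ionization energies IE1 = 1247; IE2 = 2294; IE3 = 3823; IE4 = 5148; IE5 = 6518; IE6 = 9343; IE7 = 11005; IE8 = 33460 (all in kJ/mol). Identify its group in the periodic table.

Group 17

Look for the largest jump between consecutive ionization energies: IE8/IE7 ≈ 3.0, far larger than any earlier ratio.
That jump marks the point where a core electron is being removed. So the atom has 7 valence electrons.
A main-group element with 7 valence electrons is in group 17.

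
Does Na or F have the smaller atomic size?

F

Moving right in a period, electrons are added to the same shell under a stronger nuclear pull, so atoms get smaller; moving down, a new shell is opened and atoms get larger.
These span different periods and groups, so the two trends combine.
Na > F: both effects reinforce here, so Na is clearly the larger of the two.
Tabulated atomic radius (pm): F 64, Na 155.
So F has the smaller atomic size (F < Na).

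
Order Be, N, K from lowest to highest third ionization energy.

The third ionization energy removes an electron from the +2 ion. For each element: Be²⁺ is the bare [He] core; N²⁺ still has 3 valence electrons; K²⁺ is already 1 electron into the core.
Usually core removal costs more than valence removal, but here the competition is close: a tightly held n=2 valence electron can cost more to remove than an n=3 core electron, so the actual values have to decide it.
Tabulated IE_3 (kJ/mol): Be 14849, N 4578, K 4420.
So the third ionization energies run K < N < Be.

K < N < Be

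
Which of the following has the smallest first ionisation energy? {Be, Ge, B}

Ge

Be is in period 2, group 2; B is in period 2, group 13; Ge is in period 4, group 14.
IE₁ increases left→right with effective nuclear charge and decreases top→bottom as the valence shell moves farther out.
Here both period and group differ, so the two effects have to be weighed against each other.
B > Ge: the two effects oppose for this pair; the down-group effect wins (801 vs 762 kJ/mol).
Be > B: this pair runs against the simple trend — see the exception note.
Note the exception: Be has a higher first ionization energy than B, contrary to the simple trend — removing B's lone 2p electron is easier than breaking Be's filled 2s².
Approximate values (kJ/mol): Be 900, B 801, Ge 762.
The smallest first ionisation energy among these belongs to Ge.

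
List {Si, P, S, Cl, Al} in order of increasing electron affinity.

Al, P, Si, S, Cl

Al is in period 3, group 13; Si is in period 3, group 14; P is in period 3, group 15; S is in period 3, group 16; Cl is in period 3, group 17.
Adding an electron releases more energy for atoms nearer the top right (short of the noble gases).
All lie in period 3; the across-period trend (electron affinity increases left to right) applies, with the exception below.
Note the exception: Si has a higher electron affinity than P, contrary to the simple trend — adding an electron to P's half-filled 3p³ is unfavourable, so Si (3p²) has the more exothermic EA.
Tabulated electron affinity (kJ/mol): Al 42, Si 134, P 72, S 200, Cl 349.
So from lowest to highest: Al < P < Si < S < Cl.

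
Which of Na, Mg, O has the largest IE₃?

The third ionization energy removes an electron from the +2 ion. For each element: Na²⁺ is already 1 electron into the core; Mg²⁺ is the bare [Ne] core; O²⁺ still has 4 valence electrons.
Pulling an electron out of a noble-gas core costs far more than removing a remaining valence electron, so Na and Mg sit at the high end of IE_3.
Tabulated IE_3 (kJ/mol): Na 6910, Mg 7733, O 5300.
Overall IE_3 order: O < Na < Mg.

Mg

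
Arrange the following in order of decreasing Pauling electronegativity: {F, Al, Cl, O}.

F > O > Cl > Al

O is in period 2, group 16; F is in period 2, group 17; Al is in period 3, group 13; Cl is in period 3, group 17.
Smaller atoms with higher effective nuclear charge are more electronegative.
These span different periods and groups, so the two trends combine.
Cl > Al: Cl lies to the right of Al in period 3, so the across-period effect alone puts Cl higher.
O > Cl: period and group pull opposite ways; the down-group shift dominates (3.44 vs 3.16).
F > O: both are in period 2; the period trend gives F the larger value.
Tabulated electronegativity (Pauling): O 3.44, F 3.98, Al 1.61, Cl 3.16.
So from highest to lowest: F > O > Cl > Al.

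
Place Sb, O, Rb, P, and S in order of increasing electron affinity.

Electron affinity generally becomes more exothermic across a period toward the halogens and less exothermic down a group.
Here both period and group differ, so the two effects have to be weighed against each other.
P > Rb: both effects reinforce here, so P is clearly the higher of the two.
Sb > P: this pair runs against the simple trend — see the exception note.
O > Sb: both effects reinforce here, so O is clearly the higher of the two.
S > O: this pair runs against the simple trend — see the exception note.
Note the exception: Sb has a higher electron affinity than P, contrary to the simple trend — both are half-filled np³, but the pairing/repulsion penalty for the added electron shrinks as the p orbitals become larger and more diffuse down the group, and for Sb that outweighs the weaker nuclear attraction.
Note the exception: S has a higher electron affinity than O, contrary to the simple trend — the compact 2p subshell of O repels the added electron more than S's larger 3p does.
For reference (kJ/mol): O 141, P 72, S 200, Rb 47, Sb 103.
So from lowest to highest: Rb < P < Sb < O < S.

Rb < P < Sb < O < S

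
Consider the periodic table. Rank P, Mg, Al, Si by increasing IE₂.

The second ionization energy removes an electron from the +1 ion. For each element: P⁺ still has 4 valence electrons; Mg⁺ still has 1 valence electron; Al⁺ still has 2 valence electrons; Si⁺ still has 3 valence electrons.
All are still removing valence electrons, so compare the +1 ions as you would atoms: IE_2 generally rises across a period (higher Z_eff) and falls down a group (larger shell), subject to the usual subshell exceptions.
Valence configurations: P⁺ [Ne]3s²3p², Mg⁺ [Ne]3s¹, Al⁺ [Ne]3s², Si⁺ [Ne]3s²3p¹.
Si⁺ loses a lone 3p electron whereas Al⁺ must break into a filled 3s² pair, so IE_2(Al) > IE_2(Si) even though Si has the higher nuclear charge.
The numbers (kJ/mol): P 1907, Mg 1451, Al 1817, Si 1577.
Putting it together, IE_2: Mg < Si < Al < P.

Mg, Si, Al, P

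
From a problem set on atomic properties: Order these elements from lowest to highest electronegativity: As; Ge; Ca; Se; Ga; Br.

Ca is in period 4, group 2; Ga is in period 4, group 13; Ge is in period 4, group 14; As is in period 4, group 15; Se is in period 4, group 16; Br is in period 4, group 17.
Smaller atoms with higher effective nuclear charge are more electronegative.
All lie in period 4, so electronegativity increases left to right.
So from lowest to highest: Ca < Ga < Ge < As < Se < Br.

Ca < Ga < Ge < As < Se < Br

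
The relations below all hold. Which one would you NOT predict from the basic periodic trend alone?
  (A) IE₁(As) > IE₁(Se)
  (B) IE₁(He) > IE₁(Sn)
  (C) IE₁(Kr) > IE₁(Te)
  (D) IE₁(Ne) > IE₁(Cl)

(A)

The general trend: first ionization energy increases across a period and decreases down a group.
(A) As (period 4, group 15) vs Se (period 4, group 16): the stated order contradicts the simple trend.
(B) He (period 1, group 18) vs Sn (period 5, group 14): the stated order agrees with the simple trend.
(C) Kr (period 4, group 18) vs Te (period 5, group 16): the stated order agrees with the simple trend.
(D) Ne (period 2, group 18) vs Cl (period 3, group 17): the stated order agrees with the simple trend.
The exception is (A): Se (4p⁴) ionizes more easily than half-filled As (4p³).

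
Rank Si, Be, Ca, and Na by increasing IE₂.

Ca < Si < Be < Na

After 1 electron has been removed, what remains? Si⁺ still has 3 valence electrons; Be⁺ still has 1 valence electron; Ca⁺ still has 1 valence electron; Na⁺ is the bare [Ne] core.
Pulling an electron out of a noble-gas core costs far more than removing a remaining valence electron, so Na sits at the high end of IE_2.
Valence configurations: Si⁺ [Ne]3s²3p¹, Be⁺ [He]2s¹, Ca⁺ [Ar]4s¹.
Tabulated IE_2 (kJ/mol): Si 1577, Be 1757, Ca 1145, Na 4562.
So the second ionization energies run Ca < Si < Be < Na.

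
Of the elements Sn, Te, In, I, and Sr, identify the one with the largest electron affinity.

I

Sr is in period 5, group 2; In is in period 5, group 13; Sn is in period 5, group 14; Te is in period 5, group 16; I is in period 5, group 17.
Electron affinity generally becomes more exothermic across a period toward the halogens and less exothermic down a group.
All lie in period 5, so electron affinity increases left to right.
The largest electron affinity among these belongs to I.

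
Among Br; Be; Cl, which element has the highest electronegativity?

Cl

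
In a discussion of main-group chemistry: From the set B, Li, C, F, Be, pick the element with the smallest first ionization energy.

Li

Li is in period 2, group 1; Be is in period 2, group 2; B is in period 2, group 13; C is in period 2, group 14; F is in period 2, group 17.
Across a period the outer electron is held more tightly (higher IE₁); down a group it sits in a higher shell, more shielded, and comes off more easily.
All lie in period 2; the across-period trend (first ionization energy increases left to right) applies, with the exception below.
Note the exception: Be has a higher first ionization energy than B, contrary to the simple trend — removing B's lone 2p electron is easier than breaking Be's filled 2s².
Approximate values (kJ/mol): Li 520, Be 900, B 801, C 1086, F 1681.
The smallest first ionization energy among these belongs to Li.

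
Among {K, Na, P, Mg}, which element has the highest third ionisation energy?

Mg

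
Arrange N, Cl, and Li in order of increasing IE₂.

IE_2 is the cost of taking one more electron from the +1 cation: N⁺ still has 4 valence electrons; Cl⁺ still has 6 valence electrons; Li⁺ is the bare [He] core.
Pulling an electron out of a noble-gas core costs far more than removing a remaining valence electron, so Li sits at the high end of IE_2.
Valence configurations: N⁺ [He]2s²2p², Cl⁺ [Ne]3s²3p⁴.
The numbers (kJ/mol): N 2856, Cl 2298, Li 7298.
So the second ionization energies run Cl < N < Li.

Cl < N < Li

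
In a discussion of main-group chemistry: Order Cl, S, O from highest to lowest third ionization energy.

O > Cl > S

After 2 electrons have been removed, what remains? Cl²⁺ still has 5 valence electrons; S²⁺ still has 4 valence electrons; O²⁺ still has 4 valence electrons.
All are still removing valence electrons, so compare the +2 ions as you would atoms: IE_3 generally rises across a period (higher Z_eff) and falls down a group (larger shell), subject to the usual subshell exceptions.
Valence configurations: Cl²⁺ [Ne]3s²3p³, S²⁺ [Ne]3s²3p², O²⁺ [He]2s²2p².
Tabulated IE_3 (kJ/mol): Cl 3822, S 3357, O 5300.
Putting it together, IE_3: S < Cl < O.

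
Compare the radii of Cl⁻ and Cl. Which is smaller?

Cl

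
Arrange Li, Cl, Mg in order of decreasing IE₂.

Li, Cl, Mg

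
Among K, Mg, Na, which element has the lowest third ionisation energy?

The third ionization energy removes an electron from the +2 ion. For each element: K²⁺ is already 1 electron into the core; Mg²⁺ is the bare [Ne] core; Na²⁺ is already 1 electron into the core.
All of these are removing an electron from a noble-gas core or deeper; the smaller core (lower principal quantum number) is held far more tightly, and within a period the higher nuclear charge binds the same core more tightly.
The numbers (kJ/mol): K 4420, Mg 7733, Na 6910.
Putting it together, IE_3: K < Na < Mg.

K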